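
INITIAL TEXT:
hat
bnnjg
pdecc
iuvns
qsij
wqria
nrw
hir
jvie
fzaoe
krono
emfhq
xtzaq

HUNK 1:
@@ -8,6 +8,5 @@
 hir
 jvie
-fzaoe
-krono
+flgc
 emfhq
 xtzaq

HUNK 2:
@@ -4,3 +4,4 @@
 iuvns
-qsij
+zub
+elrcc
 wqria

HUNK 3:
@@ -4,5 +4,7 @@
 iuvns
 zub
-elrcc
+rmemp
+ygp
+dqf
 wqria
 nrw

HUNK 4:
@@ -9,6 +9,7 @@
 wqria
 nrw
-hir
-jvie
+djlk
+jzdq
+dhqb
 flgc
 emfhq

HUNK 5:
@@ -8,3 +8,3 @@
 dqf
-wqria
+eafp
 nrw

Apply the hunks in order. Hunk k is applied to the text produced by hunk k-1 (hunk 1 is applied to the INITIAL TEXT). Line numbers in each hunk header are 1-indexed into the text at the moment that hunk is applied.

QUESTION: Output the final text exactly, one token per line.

Hunk 1: at line 8 remove [fzaoe,krono] add [flgc] -> 12 lines: hat bnnjg pdecc iuvns qsij wqria nrw hir jvie flgc emfhq xtzaq
Hunk 2: at line 4 remove [qsij] add [zub,elrcc] -> 13 lines: hat bnnjg pdecc iuvns zub elrcc wqria nrw hir jvie flgc emfhq xtzaq
Hunk 3: at line 4 remove [elrcc] add [rmemp,ygp,dqf] -> 15 lines: hat bnnjg pdecc iuvns zub rmemp ygp dqf wqria nrw hir jvie flgc emfhq xtzaq
Hunk 4: at line 9 remove [hir,jvie] add [djlk,jzdq,dhqb] -> 16 lines: hat bnnjg pdecc iuvns zub rmemp ygp dqf wqria nrw djlk jzdq dhqb flgc emfhq xtzaq
Hunk 5: at line 8 remove [wqria] add [eafp] -> 16 lines: hat bnnjg pdecc iuvns zub rmemp ygp dqf eafp nrw djlk jzdq dhqb flgc emfhq xtzaq

Answer: hat
bnnjg
pdecc
iuvns
zub
rmemp
ygp
dqf
eafp
nrw
djlk
jzdq
dhqb
flgc
emfhq
xtzaq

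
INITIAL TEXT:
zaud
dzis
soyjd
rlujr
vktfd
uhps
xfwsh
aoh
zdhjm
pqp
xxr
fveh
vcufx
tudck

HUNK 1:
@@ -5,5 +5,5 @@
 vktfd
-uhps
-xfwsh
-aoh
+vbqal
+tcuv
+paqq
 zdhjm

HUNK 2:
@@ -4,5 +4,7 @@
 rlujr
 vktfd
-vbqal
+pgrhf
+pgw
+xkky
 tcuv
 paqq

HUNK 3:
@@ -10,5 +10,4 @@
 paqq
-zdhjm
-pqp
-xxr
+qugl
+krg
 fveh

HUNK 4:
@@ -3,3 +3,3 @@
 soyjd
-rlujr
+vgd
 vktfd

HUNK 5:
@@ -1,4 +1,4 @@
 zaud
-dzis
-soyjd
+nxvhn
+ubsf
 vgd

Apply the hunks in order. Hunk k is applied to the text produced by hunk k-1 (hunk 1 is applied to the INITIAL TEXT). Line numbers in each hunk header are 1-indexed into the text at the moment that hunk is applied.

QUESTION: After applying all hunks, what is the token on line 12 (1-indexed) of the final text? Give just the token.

Answer: krg

Derivation:
Hunk 1: at line 5 remove [uhps,xfwsh,aoh] add [vbqal,tcuv,paqq] -> 14 lines: zaud dzis soyjd rlujr vktfd vbqal tcuv paqq zdhjm pqp xxr fveh vcufx tudck
Hunk 2: at line 4 remove [vbqal] add [pgrhf,pgw,xkky] -> 16 lines: zaud dzis soyjd rlujr vktfd pgrhf pgw xkky tcuv paqq zdhjm pqp xxr fveh vcufx tudck
Hunk 3: at line 10 remove [zdhjm,pqp,xxr] add [qugl,krg] -> 15 lines: zaud dzis soyjd rlujr vktfd pgrhf pgw xkky tcuv paqq qugl krg fveh vcufx tudck
Hunk 4: at line 3 remove [rlujr] add [vgd] -> 15 lines: zaud dzis soyjd vgd vktfd pgrhf pgw xkky tcuv paqq qugl krg fveh vcufx tudck
Hunk 5: at line 1 remove [dzis,soyjd] add [nxvhn,ubsf] -> 15 lines: zaud nxvhn ubsf vgd vktfd pgrhf pgw xkky tcuv paqq qugl krg fveh vcufx tudck
Final line 12: krg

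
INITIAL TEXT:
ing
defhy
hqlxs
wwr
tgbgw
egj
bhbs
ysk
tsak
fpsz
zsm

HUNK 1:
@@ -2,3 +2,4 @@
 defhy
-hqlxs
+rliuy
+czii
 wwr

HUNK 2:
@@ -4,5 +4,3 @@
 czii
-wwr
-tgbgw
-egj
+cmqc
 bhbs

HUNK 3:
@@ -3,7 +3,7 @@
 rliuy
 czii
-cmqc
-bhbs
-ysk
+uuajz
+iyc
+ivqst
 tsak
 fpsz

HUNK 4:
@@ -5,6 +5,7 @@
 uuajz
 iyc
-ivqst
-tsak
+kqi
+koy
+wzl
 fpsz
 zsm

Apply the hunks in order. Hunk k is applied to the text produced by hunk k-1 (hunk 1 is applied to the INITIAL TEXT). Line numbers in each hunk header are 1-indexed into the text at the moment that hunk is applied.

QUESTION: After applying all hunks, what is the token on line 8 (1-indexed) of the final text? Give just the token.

Answer: koy

Derivation:
Hunk 1: at line 2 remove [hqlxs] add [rliuy,czii] -> 12 lines: ing defhy rliuy czii wwr tgbgw egj bhbs ysk tsak fpsz zsm
Hunk 2: at line 4 remove [wwr,tgbgw,egj] add [cmqc] -> 10 lines: ing defhy rliuy czii cmqc bhbs ysk tsak fpsz zsm
Hunk 3: at line 3 remove [cmqc,bhbs,ysk] add [uuajz,iyc,ivqst] -> 10 lines: ing defhy rliuy czii uuajz iyc ivqst tsak fpsz zsm
Hunk 4: at line 5 remove [ivqst,tsak] add [kqi,koy,wzl] -> 11 lines: ing defhy rliuy czii uuajz iyc kqi koy wzl fpsz zsm
Final line 8: koy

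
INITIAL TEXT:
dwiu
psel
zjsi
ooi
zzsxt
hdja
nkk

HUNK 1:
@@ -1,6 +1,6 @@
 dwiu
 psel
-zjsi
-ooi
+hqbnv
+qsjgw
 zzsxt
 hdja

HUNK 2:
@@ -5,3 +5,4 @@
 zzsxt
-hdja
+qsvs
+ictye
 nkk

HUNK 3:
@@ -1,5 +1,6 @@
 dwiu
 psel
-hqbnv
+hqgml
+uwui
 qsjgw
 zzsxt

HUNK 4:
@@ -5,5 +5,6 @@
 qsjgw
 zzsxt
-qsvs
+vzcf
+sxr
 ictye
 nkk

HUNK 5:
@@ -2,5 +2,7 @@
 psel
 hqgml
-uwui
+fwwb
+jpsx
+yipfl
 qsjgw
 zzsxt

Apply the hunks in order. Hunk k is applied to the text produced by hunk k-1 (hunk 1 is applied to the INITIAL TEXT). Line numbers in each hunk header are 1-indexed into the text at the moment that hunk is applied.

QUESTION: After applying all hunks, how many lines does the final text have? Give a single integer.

Answer: 12

Derivation:
Hunk 1: at line 1 remove [zjsi,ooi] add [hqbnv,qsjgw] -> 7 lines: dwiu psel hqbnv qsjgw zzsxt hdja nkk
Hunk 2: at line 5 remove [hdja] add [qsvs,ictye] -> 8 lines: dwiu psel hqbnv qsjgw zzsxt qsvs ictye nkk
Hunk 3: at line 1 remove [hqbnv] add [hqgml,uwui] -> 9 lines: dwiu psel hqgml uwui qsjgw zzsxt qsvs ictye nkk
Hunk 4: at line 5 remove [qsvs] add [vzcf,sxr] -> 10 lines: dwiu psel hqgml uwui qsjgw zzsxt vzcf sxr ictye nkk
Hunk 5: at line 2 remove [uwui] add [fwwb,jpsx,yipfl] -> 12 lines: dwiu psel hqgml fwwb jpsx yipfl qsjgw zzsxt vzcf sxr ictye nkk
Final line count: 12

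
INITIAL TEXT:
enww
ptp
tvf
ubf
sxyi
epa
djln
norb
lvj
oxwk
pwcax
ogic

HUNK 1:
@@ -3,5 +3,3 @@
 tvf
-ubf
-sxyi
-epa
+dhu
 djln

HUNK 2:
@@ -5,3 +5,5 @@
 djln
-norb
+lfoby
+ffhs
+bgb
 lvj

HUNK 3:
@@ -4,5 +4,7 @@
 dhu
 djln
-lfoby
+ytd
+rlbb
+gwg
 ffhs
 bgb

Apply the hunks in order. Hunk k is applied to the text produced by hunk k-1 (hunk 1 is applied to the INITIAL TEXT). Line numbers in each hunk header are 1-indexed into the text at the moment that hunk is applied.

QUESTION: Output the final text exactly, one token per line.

Answer: enww
ptp
tvf
dhu
djln
ytd
rlbb
gwg
ffhs
bgb
lvj
oxwk
pwcax
ogic

Derivation:
Hunk 1: at line 3 remove [ubf,sxyi,epa] add [dhu] -> 10 lines: enww ptp tvf dhu djln norb lvj oxwk pwcax ogic
Hunk 2: at line 5 remove [norb] add [lfoby,ffhs,bgb] -> 12 lines: enww ptp tvf dhu djln lfoby ffhs bgb lvj oxwk pwcax ogic
Hunk 3: at line 4 remove [lfoby] add [ytd,rlbb,gwg] -> 14 lines: enww ptp tvf dhu djln ytd rlbb gwg ffhs bgb lvj oxwk pwcax ogic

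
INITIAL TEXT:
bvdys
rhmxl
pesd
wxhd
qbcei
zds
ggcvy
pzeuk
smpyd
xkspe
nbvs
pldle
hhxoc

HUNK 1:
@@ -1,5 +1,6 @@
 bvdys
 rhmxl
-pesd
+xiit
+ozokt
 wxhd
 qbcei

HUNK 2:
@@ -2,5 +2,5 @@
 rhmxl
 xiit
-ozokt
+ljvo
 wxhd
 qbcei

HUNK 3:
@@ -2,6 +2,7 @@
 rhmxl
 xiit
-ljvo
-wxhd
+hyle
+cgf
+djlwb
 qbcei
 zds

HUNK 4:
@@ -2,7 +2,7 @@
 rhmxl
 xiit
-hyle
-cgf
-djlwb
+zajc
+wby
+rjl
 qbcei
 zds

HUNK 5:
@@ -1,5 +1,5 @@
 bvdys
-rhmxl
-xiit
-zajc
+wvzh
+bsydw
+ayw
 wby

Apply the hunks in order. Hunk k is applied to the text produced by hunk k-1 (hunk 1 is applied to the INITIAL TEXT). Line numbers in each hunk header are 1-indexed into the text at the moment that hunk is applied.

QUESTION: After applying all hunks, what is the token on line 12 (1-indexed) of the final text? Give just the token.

Hunk 1: at line 1 remove [pesd] add [xiit,ozokt] -> 14 lines: bvdys rhmxl xiit ozokt wxhd qbcei zds ggcvy pzeuk smpyd xkspe nbvs pldle hhxoc
Hunk 2: at line 2 remove [ozokt] add [ljvo] -> 14 lines: bvdys rhmxl xiit ljvo wxhd qbcei zds ggcvy pzeuk smpyd xkspe nbvs pldle hhxoc
Hunk 3: at line 2 remove [ljvo,wxhd] add [hyle,cgf,djlwb] -> 15 lines: bvdys rhmxl xiit hyle cgf djlwb qbcei zds ggcvy pzeuk smpyd xkspe nbvs pldle hhxoc
Hunk 4: at line 2 remove [hyle,cgf,djlwb] add [zajc,wby,rjl] -> 15 lines: bvdys rhmxl xiit zajc wby rjl qbcei zds ggcvy pzeuk smpyd xkspe nbvs pldle hhxoc
Hunk 5: at line 1 remove [rhmxl,xiit,zajc] add [wvzh,bsydw,ayw] -> 15 lines: bvdys wvzh bsydw ayw wby rjl qbcei zds ggcvy pzeuk smpyd xkspe nbvs pldle hhxoc
Final line 12: xkspe

Answer: xkspe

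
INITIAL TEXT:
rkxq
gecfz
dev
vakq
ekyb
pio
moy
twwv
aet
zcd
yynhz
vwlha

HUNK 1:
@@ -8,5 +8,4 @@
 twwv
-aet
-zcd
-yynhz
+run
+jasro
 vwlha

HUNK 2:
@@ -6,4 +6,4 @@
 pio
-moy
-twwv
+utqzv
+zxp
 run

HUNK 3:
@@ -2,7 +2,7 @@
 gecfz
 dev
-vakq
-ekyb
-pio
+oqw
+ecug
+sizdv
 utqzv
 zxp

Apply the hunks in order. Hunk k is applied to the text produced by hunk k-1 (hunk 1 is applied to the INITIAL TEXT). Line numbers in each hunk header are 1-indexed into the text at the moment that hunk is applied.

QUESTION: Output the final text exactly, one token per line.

Answer: rkxq
gecfz
dev
oqw
ecug
sizdv
utqzv
zxp
run
jasro
vwlha

Derivation:
Hunk 1: at line 8 remove [aet,zcd,yynhz] add [run,jasro] -> 11 lines: rkxq gecfz dev vakq ekyb pio moy twwv run jasro vwlha
Hunk 2: at line 6 remove [moy,twwv] add [utqzv,zxp] -> 11 lines: rkxq gecfz dev vakq ekyb pio utqzv zxp run jasro vwlha
Hunk 3: at line 2 remove [vakq,ekyb,pio] add [oqw,ecug,sizdv] -> 11 lines: rkxq gecfz dev oqw ecug sizdv utqzv zxp run jasro vwlha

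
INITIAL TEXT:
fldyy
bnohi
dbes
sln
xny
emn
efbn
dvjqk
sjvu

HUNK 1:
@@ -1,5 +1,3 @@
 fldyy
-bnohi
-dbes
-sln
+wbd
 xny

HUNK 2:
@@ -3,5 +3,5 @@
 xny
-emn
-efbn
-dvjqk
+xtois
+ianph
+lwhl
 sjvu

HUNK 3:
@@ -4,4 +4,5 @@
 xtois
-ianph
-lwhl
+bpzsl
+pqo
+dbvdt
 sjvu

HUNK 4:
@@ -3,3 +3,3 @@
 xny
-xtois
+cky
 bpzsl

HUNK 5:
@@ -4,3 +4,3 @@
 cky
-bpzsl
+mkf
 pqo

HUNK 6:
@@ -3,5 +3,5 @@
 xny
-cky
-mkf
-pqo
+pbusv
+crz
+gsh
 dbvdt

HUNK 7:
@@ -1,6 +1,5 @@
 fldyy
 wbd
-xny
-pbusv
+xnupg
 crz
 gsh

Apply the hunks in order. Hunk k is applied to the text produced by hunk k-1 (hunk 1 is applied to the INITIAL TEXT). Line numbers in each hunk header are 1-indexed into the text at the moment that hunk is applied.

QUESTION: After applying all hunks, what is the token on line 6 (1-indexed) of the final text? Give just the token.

Hunk 1: at line 1 remove [bnohi,dbes,sln] add [wbd] -> 7 lines: fldyy wbd xny emn efbn dvjqk sjvu
Hunk 2: at line 3 remove [emn,efbn,dvjqk] add [xtois,ianph,lwhl] -> 7 lines: fldyy wbd xny xtois ianph lwhl sjvu
Hunk 3: at line 4 remove [ianph,lwhl] add [bpzsl,pqo,dbvdt] -> 8 lines: fldyy wbd xny xtois bpzsl pqo dbvdt sjvu
Hunk 4: at line 3 remove [xtois] add [cky] -> 8 lines: fldyy wbd xny cky bpzsl pqo dbvdt sjvu
Hunk 5: at line 4 remove [bpzsl] add [mkf] -> 8 lines: fldyy wbd xny cky mkf pqo dbvdt sjvu
Hunk 6: at line 3 remove [cky,mkf,pqo] add [pbusv,crz,gsh] -> 8 lines: fldyy wbd xny pbusv crz gsh dbvdt sjvu
Hunk 7: at line 1 remove [xny,pbusv] add [xnupg] -> 7 lines: fldyy wbd xnupg crz gsh dbvdt sjvu
Final line 6: dbvdt

Answer: dbvdt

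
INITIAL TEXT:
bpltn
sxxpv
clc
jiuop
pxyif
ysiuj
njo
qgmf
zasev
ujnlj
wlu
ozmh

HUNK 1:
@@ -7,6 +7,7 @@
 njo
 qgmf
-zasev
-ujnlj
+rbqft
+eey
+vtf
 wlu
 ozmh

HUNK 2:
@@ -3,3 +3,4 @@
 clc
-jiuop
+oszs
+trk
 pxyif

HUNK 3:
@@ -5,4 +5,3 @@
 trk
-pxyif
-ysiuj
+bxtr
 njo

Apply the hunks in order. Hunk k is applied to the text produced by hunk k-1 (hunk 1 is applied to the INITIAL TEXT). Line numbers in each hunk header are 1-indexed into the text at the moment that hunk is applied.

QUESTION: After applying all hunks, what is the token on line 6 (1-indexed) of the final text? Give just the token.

Answer: bxtr

Derivation:
Hunk 1: at line 7 remove [zasev,ujnlj] add [rbqft,eey,vtf] -> 13 lines: bpltn sxxpv clc jiuop pxyif ysiuj njo qgmf rbqft eey vtf wlu ozmh
Hunk 2: at line 3 remove [jiuop] add [oszs,trk] -> 14 lines: bpltn sxxpv clc oszs trk pxyif ysiuj njo qgmf rbqft eey vtf wlu ozmh
Hunk 3: at line 5 remove [pxyif,ysiuj] add [bxtr] -> 13 lines: bpltn sxxpv clc oszs trk bxtr njo qgmf rbqft eey vtf wlu ozmh
Final line 6: bxtr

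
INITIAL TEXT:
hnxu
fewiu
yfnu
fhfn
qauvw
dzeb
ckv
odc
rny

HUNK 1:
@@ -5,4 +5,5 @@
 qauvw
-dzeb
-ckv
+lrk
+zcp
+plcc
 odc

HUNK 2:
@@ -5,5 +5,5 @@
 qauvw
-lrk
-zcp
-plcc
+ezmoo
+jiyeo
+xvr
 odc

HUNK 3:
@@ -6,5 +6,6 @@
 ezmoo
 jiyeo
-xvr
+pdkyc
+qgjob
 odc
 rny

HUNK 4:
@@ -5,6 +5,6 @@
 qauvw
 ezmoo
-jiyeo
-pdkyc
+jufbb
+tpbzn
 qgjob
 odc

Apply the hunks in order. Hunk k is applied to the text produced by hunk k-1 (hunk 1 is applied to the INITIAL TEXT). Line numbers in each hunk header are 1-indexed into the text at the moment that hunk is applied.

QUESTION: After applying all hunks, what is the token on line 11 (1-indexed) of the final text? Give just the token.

Hunk 1: at line 5 remove [dzeb,ckv] add [lrk,zcp,plcc] -> 10 lines: hnxu fewiu yfnu fhfn qauvw lrk zcp plcc odc rny
Hunk 2: at line 5 remove [lrk,zcp,plcc] add [ezmoo,jiyeo,xvr] -> 10 lines: hnxu fewiu yfnu fhfn qauvw ezmoo jiyeo xvr odc rny
Hunk 3: at line 6 remove [xvr] add [pdkyc,qgjob] -> 11 lines: hnxu fewiu yfnu fhfn qauvw ezmoo jiyeo pdkyc qgjob odc rny
Hunk 4: at line 5 remove [jiyeo,pdkyc] add [jufbb,tpbzn] -> 11 lines: hnxu fewiu yfnu fhfn qauvw ezmoo jufbb tpbzn qgjob odc rny
Final line 11: rny

Answer: rny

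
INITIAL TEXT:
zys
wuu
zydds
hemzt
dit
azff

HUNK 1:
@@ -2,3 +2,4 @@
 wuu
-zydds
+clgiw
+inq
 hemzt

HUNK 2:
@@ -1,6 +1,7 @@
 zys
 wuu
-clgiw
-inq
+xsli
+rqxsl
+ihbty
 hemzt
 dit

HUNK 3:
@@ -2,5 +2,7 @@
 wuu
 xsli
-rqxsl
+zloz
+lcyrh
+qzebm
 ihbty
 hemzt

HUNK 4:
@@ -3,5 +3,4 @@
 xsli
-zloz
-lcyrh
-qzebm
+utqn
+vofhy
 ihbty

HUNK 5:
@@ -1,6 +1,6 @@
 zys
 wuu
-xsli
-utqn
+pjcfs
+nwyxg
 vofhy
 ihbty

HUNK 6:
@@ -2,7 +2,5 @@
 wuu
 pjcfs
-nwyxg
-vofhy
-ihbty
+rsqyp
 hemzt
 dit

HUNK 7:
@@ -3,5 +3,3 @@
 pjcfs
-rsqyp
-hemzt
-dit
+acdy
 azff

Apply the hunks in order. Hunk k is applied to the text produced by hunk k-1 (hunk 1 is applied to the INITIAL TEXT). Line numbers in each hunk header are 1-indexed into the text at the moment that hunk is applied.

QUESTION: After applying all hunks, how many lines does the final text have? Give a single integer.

Hunk 1: at line 2 remove [zydds] add [clgiw,inq] -> 7 lines: zys wuu clgiw inq hemzt dit azff
Hunk 2: at line 1 remove [clgiw,inq] add [xsli,rqxsl,ihbty] -> 8 lines: zys wuu xsli rqxsl ihbty hemzt dit azff
Hunk 3: at line 2 remove [rqxsl] add [zloz,lcyrh,qzebm] -> 10 lines: zys wuu xsli zloz lcyrh qzebm ihbty hemzt dit azff
Hunk 4: at line 3 remove [zloz,lcyrh,qzebm] add [utqn,vofhy] -> 9 lines: zys wuu xsli utqn vofhy ihbty hemzt dit azff
Hunk 5: at line 1 remove [xsli,utqn] add [pjcfs,nwyxg] -> 9 lines: zys wuu pjcfs nwyxg vofhy ihbty hemzt dit azff
Hunk 6: at line 2 remove [nwyxg,vofhy,ihbty] add [rsqyp] -> 7 lines: zys wuu pjcfs rsqyp hemzt dit azff
Hunk 7: at line 3 remove [rsqyp,hemzt,dit] add [acdy] -> 5 lines: zys wuu pjcfs acdy azff
Final line count: 5

Answer: 5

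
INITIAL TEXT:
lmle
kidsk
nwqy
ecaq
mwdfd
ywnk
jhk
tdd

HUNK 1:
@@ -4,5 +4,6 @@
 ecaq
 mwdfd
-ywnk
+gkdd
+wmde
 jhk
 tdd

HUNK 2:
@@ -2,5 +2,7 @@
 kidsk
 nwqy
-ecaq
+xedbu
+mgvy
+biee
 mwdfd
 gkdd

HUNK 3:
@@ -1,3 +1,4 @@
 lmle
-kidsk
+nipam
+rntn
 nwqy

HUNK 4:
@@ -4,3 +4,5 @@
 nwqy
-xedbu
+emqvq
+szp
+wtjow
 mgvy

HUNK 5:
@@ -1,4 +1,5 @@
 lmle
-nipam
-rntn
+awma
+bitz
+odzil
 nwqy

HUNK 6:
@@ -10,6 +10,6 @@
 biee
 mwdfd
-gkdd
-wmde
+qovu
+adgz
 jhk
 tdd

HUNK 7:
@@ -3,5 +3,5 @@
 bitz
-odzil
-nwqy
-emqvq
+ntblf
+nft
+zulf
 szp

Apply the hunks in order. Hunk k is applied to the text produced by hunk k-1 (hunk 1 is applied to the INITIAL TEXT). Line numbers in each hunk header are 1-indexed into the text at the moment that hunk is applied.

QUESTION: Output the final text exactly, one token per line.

Hunk 1: at line 4 remove [ywnk] add [gkdd,wmde] -> 9 lines: lmle kidsk nwqy ecaq mwdfd gkdd wmde jhk tdd
Hunk 2: at line 2 remove [ecaq] add [xedbu,mgvy,biee] -> 11 lines: lmle kidsk nwqy xedbu mgvy biee mwdfd gkdd wmde jhk tdd
Hunk 3: at line 1 remove [kidsk] add [nipam,rntn] -> 12 lines: lmle nipam rntn nwqy xedbu mgvy biee mwdfd gkdd wmde jhk tdd
Hunk 4: at line 4 remove [xedbu] add [emqvq,szp,wtjow] -> 14 lines: lmle nipam rntn nwqy emqvq szp wtjow mgvy biee mwdfd gkdd wmde jhk tdd
Hunk 5: at line 1 remove [nipam,rntn] add [awma,bitz,odzil] -> 15 lines: lmle awma bitz odzil nwqy emqvq szp wtjow mgvy biee mwdfd gkdd wmde jhk tdd
Hunk 6: at line 10 remove [gkdd,wmde] add [qovu,adgz] -> 15 lines: lmle awma bitz odzil nwqy emqvq szp wtjow mgvy biee mwdfd qovu adgz jhk tdd
Hunk 7: at line 3 remove [odzil,nwqy,emqvq] add [ntblf,nft,zulf] -> 15 lines: lmle awma bitz ntblf nft zulf szp wtjow mgvy biee mwdfd qovu adgz jhk tdd

Answer: lmle
awma
bitz
ntblf
nft
zulf
szp
wtjow
mgvy
biee
mwdfd
qovu
adgz
jhk
tdd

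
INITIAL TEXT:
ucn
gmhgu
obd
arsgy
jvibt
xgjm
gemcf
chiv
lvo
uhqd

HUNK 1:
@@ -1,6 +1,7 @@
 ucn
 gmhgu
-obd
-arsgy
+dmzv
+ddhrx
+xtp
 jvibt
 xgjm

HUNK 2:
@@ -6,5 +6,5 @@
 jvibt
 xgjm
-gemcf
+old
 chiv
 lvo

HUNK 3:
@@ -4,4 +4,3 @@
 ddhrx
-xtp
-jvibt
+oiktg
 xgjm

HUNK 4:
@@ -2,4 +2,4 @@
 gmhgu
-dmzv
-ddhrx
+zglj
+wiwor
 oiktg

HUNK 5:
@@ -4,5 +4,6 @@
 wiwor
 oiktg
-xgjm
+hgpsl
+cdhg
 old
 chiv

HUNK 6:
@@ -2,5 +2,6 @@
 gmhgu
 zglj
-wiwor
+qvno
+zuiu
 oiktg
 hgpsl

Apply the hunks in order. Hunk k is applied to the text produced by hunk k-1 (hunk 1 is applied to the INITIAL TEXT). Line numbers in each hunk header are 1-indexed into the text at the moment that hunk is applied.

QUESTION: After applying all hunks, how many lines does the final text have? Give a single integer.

Hunk 1: at line 1 remove [obd,arsgy] add [dmzv,ddhrx,xtp] -> 11 lines: ucn gmhgu dmzv ddhrx xtp jvibt xgjm gemcf chiv lvo uhqd
Hunk 2: at line 6 remove [gemcf] add [old] -> 11 lines: ucn gmhgu dmzv ddhrx xtp jvibt xgjm old chiv lvo uhqd
Hunk 3: at line 4 remove [xtp,jvibt] add [oiktg] -> 10 lines: ucn gmhgu dmzv ddhrx oiktg xgjm old chiv lvo uhqd
Hunk 4: at line 2 remove [dmzv,ddhrx] add [zglj,wiwor] -> 10 lines: ucn gmhgu zglj wiwor oiktg xgjm old chiv lvo uhqd
Hunk 5: at line 4 remove [xgjm] add [hgpsl,cdhg] -> 11 lines: ucn gmhgu zglj wiwor oiktg hgpsl cdhg old chiv lvo uhqd
Hunk 6: at line 2 remove [wiwor] add [qvno,zuiu] -> 12 lines: ucn gmhgu zglj qvno zuiu oiktg hgpsl cdhg old chiv lvo uhqd
Final line count: 12

Answer: 12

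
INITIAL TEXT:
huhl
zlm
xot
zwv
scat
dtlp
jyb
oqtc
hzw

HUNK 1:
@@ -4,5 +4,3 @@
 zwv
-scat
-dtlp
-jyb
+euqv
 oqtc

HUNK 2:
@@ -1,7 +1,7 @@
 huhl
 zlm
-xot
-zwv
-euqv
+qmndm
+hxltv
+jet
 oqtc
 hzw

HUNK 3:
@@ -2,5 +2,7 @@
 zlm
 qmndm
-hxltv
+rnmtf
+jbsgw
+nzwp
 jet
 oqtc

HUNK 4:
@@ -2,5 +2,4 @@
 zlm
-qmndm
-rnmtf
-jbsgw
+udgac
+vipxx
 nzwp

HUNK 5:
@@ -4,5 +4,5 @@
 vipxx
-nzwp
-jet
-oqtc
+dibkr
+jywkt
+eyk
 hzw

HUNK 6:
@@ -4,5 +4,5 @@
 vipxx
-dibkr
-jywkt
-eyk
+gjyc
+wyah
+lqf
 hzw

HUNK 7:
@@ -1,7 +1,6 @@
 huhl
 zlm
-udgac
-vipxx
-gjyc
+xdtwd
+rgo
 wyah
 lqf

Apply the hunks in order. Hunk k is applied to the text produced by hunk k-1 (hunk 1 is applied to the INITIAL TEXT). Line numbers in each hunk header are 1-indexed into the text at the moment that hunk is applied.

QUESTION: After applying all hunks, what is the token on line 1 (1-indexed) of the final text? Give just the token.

Answer: huhl

Derivation:
Hunk 1: at line 4 remove [scat,dtlp,jyb] add [euqv] -> 7 lines: huhl zlm xot zwv euqv oqtc hzw
Hunk 2: at line 1 remove [xot,zwv,euqv] add [qmndm,hxltv,jet] -> 7 lines: huhl zlm qmndm hxltv jet oqtc hzw
Hunk 3: at line 2 remove [hxltv] add [rnmtf,jbsgw,nzwp] -> 9 lines: huhl zlm qmndm rnmtf jbsgw nzwp jet oqtc hzw
Hunk 4: at line 2 remove [qmndm,rnmtf,jbsgw] add [udgac,vipxx] -> 8 lines: huhl zlm udgac vipxx nzwp jet oqtc hzw
Hunk 5: at line 4 remove [nzwp,jet,oqtc] add [dibkr,jywkt,eyk] -> 8 lines: huhl zlm udgac vipxx dibkr jywkt eyk hzw
Hunk 6: at line 4 remove [dibkr,jywkt,eyk] add [gjyc,wyah,lqf] -> 8 lines: huhl zlm udgac vipxx gjyc wyah lqf hzw
Hunk 7: at line 1 remove [udgac,vipxx,gjyc] add [xdtwd,rgo] -> 7 lines: huhl zlm xdtwd rgo wyah lqf hzw
Final line 1: huhl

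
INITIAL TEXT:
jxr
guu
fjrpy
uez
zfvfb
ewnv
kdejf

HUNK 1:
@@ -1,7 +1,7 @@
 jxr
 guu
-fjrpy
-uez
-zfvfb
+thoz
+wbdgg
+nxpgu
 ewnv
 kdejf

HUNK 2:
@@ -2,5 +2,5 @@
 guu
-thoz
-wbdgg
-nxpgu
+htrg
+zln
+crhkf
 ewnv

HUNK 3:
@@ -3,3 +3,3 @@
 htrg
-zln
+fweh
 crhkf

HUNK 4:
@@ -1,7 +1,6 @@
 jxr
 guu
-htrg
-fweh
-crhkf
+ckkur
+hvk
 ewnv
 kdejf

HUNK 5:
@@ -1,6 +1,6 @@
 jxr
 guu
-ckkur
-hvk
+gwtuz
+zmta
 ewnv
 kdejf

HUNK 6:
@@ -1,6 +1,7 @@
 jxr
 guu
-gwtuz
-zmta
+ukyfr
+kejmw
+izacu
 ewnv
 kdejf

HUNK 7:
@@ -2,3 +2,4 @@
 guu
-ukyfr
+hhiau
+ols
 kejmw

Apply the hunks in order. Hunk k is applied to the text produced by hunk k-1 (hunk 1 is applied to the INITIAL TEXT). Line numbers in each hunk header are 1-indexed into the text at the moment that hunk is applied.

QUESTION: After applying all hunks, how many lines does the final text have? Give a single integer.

Answer: 8

Derivation:
Hunk 1: at line 1 remove [fjrpy,uez,zfvfb] add [thoz,wbdgg,nxpgu] -> 7 lines: jxr guu thoz wbdgg nxpgu ewnv kdejf
Hunk 2: at line 2 remove [thoz,wbdgg,nxpgu] add [htrg,zln,crhkf] -> 7 lines: jxr guu htrg zln crhkf ewnv kdejf
Hunk 3: at line 3 remove [zln] add [fweh] -> 7 lines: jxr guu htrg fweh crhkf ewnv kdejf
Hunk 4: at line 1 remove [htrg,fweh,crhkf] add [ckkur,hvk] -> 6 lines: jxr guu ckkur hvk ewnv kdejf
Hunk 5: at line 1 remove [ckkur,hvk] add [gwtuz,zmta] -> 6 lines: jxr guu gwtuz zmta ewnv kdejf
Hunk 6: at line 1 remove [gwtuz,zmta] add [ukyfr,kejmw,izacu] -> 7 lines: jxr guu ukyfr kejmw izacu ewnv kdejf
Hunk 7: at line 2 remove [ukyfr] add [hhiau,ols] -> 8 lines: jxr guu hhiau ols kejmw izacu ewnv kdejf
Final line count: 8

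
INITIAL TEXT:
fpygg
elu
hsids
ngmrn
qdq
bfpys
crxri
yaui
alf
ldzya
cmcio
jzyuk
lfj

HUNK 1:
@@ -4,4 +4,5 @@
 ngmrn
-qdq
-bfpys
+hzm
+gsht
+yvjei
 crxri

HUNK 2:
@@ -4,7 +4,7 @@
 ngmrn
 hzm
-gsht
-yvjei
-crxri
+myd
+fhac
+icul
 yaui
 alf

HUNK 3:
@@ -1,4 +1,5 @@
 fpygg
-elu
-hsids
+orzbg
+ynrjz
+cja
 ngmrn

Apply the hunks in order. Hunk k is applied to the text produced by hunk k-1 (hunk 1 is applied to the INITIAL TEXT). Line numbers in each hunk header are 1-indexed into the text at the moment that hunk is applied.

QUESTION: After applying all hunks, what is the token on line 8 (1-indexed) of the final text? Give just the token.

Answer: fhac

Derivation:
Hunk 1: at line 4 remove [qdq,bfpys] add [hzm,gsht,yvjei] -> 14 lines: fpygg elu hsids ngmrn hzm gsht yvjei crxri yaui alf ldzya cmcio jzyuk lfj
Hunk 2: at line 4 remove [gsht,yvjei,crxri] add [myd,fhac,icul] -> 14 lines: fpygg elu hsids ngmrn hzm myd fhac icul yaui alf ldzya cmcio jzyuk lfj
Hunk 3: at line 1 remove [elu,hsids] add [orzbg,ynrjz,cja] -> 15 lines: fpygg orzbg ynrjz cja ngmrn hzm myd fhac icul yaui alf ldzya cmcio jzyuk lfj
Final line 8: fhac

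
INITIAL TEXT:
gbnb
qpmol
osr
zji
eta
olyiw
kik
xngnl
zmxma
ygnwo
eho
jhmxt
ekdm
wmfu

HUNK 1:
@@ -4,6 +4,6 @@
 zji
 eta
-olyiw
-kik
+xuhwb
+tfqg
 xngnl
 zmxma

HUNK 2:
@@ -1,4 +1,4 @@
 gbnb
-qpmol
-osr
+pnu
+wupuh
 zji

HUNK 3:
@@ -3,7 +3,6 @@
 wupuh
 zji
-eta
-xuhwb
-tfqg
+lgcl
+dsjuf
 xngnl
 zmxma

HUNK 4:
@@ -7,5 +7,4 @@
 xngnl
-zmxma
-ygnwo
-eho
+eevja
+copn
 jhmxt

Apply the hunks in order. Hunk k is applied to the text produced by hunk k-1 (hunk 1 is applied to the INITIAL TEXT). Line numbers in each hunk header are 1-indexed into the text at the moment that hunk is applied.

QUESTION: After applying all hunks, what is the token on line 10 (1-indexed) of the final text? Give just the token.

Answer: jhmxt

Derivation:
Hunk 1: at line 4 remove [olyiw,kik] add [xuhwb,tfqg] -> 14 lines: gbnb qpmol osr zji eta xuhwb tfqg xngnl zmxma ygnwo eho jhmxt ekdm wmfu
Hunk 2: at line 1 remove [qpmol,osr] add [pnu,wupuh] -> 14 lines: gbnb pnu wupuh zji eta xuhwb tfqg xngnl zmxma ygnwo eho jhmxt ekdm wmfu
Hunk 3: at line 3 remove [eta,xuhwb,tfqg] add [lgcl,dsjuf] -> 13 lines: gbnb pnu wupuh zji lgcl dsjuf xngnl zmxma ygnwo eho jhmxt ekdm wmfu
Hunk 4: at line 7 remove [zmxma,ygnwo,eho] add [eevja,copn] -> 12 lines: gbnb pnu wupuh zji lgcl dsjuf xngnl eevja copn jhmxt ekdm wmfu
Final line 10: jhmxt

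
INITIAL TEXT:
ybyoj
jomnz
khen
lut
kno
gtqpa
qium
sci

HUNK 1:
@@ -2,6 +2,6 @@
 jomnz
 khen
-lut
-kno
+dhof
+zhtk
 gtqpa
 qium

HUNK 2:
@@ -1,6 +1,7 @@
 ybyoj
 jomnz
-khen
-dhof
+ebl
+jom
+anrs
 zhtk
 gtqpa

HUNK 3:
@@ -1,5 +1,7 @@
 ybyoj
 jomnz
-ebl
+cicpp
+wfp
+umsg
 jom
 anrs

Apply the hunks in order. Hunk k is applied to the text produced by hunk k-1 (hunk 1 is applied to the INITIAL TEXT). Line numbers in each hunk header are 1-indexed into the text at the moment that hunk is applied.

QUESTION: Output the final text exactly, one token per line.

Answer: ybyoj
jomnz
cicpp
wfp
umsg
jom
anrs
zhtk
gtqpa
qium
sci

Derivation:
Hunk 1: at line 2 remove [lut,kno] add [dhof,zhtk] -> 8 lines: ybyoj jomnz khen dhof zhtk gtqpa qium sci
Hunk 2: at line 1 remove [khen,dhof] add [ebl,jom,anrs] -> 9 lines: ybyoj jomnz ebl jom anrs zhtk gtqpa qium sci
Hunk 3: at line 1 remove [ebl] add [cicpp,wfp,umsg] -> 11 lines: ybyoj jomnz cicpp wfp umsg jom anrs zhtk gtqpa qium sci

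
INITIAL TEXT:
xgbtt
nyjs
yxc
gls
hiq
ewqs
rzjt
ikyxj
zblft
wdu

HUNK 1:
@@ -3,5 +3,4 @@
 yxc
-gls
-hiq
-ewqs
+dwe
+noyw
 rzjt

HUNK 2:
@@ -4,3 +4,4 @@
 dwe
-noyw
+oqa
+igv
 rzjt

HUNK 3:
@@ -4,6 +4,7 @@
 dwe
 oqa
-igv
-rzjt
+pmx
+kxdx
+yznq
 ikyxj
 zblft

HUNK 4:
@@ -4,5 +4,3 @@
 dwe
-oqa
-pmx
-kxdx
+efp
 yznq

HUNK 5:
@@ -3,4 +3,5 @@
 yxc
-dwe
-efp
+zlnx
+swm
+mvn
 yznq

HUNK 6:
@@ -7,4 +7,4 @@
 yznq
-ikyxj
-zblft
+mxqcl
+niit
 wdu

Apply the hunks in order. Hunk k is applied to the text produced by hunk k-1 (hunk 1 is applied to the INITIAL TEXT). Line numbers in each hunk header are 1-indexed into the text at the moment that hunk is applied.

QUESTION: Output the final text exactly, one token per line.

Hunk 1: at line 3 remove [gls,hiq,ewqs] add [dwe,noyw] -> 9 lines: xgbtt nyjs yxc dwe noyw rzjt ikyxj zblft wdu
Hunk 2: at line 4 remove [noyw] add [oqa,igv] -> 10 lines: xgbtt nyjs yxc dwe oqa igv rzjt ikyxj zblft wdu
Hunk 3: at line 4 remove [igv,rzjt] add [pmx,kxdx,yznq] -> 11 lines: xgbtt nyjs yxc dwe oqa pmx kxdx yznq ikyxj zblft wdu
Hunk 4: at line 4 remove [oqa,pmx,kxdx] add [efp] -> 9 lines: xgbtt nyjs yxc dwe efp yznq ikyxj zblft wdu
Hunk 5: at line 3 remove [dwe,efp] add [zlnx,swm,mvn] -> 10 lines: xgbtt nyjs yxc zlnx swm mvn yznq ikyxj zblft wdu
Hunk 6: at line 7 remove [ikyxj,zblft] add [mxqcl,niit] -> 10 lines: xgbtt nyjs yxc zlnx swm mvn yznq mxqcl niit wdu

Answer: xgbtt
nyjs
yxc
zlnx
swm
mvn
yznq
mxqcl
niit
wdu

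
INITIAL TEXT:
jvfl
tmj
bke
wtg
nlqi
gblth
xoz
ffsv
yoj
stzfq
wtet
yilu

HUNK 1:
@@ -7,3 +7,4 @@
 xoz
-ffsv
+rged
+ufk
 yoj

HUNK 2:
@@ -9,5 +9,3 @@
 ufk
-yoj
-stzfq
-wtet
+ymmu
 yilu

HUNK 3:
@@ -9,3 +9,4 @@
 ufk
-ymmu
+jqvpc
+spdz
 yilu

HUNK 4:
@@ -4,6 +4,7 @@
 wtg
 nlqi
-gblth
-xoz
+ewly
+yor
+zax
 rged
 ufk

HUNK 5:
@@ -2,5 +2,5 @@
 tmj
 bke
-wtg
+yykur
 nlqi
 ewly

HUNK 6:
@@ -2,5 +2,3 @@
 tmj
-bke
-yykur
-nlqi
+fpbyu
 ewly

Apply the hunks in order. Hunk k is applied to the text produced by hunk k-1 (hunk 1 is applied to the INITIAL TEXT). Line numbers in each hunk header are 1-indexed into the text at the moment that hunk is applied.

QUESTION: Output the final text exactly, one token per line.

Hunk 1: at line 7 remove [ffsv] add [rged,ufk] -> 13 lines: jvfl tmj bke wtg nlqi gblth xoz rged ufk yoj stzfq wtet yilu
Hunk 2: at line 9 remove [yoj,stzfq,wtet] add [ymmu] -> 11 lines: jvfl tmj bke wtg nlqi gblth xoz rged ufk ymmu yilu
Hunk 3: at line 9 remove [ymmu] add [jqvpc,spdz] -> 12 lines: jvfl tmj bke wtg nlqi gblth xoz rged ufk jqvpc spdz yilu
Hunk 4: at line 4 remove [gblth,xoz] add [ewly,yor,zax] -> 13 lines: jvfl tmj bke wtg nlqi ewly yor zax rged ufk jqvpc spdz yilu
Hunk 5: at line 2 remove [wtg] add [yykur] -> 13 lines: jvfl tmj bke yykur nlqi ewly yor zax rged ufk jqvpc spdz yilu
Hunk 6: at line 2 remove [bke,yykur,nlqi] add [fpbyu] -> 11 lines: jvfl tmj fpbyu ewly yor zax rged ufk jqvpc spdz yilu

Answer: jvfl
tmj
fpbyu
ewly
yor
zax
rged
ufk
jqvpc
spdz
yilu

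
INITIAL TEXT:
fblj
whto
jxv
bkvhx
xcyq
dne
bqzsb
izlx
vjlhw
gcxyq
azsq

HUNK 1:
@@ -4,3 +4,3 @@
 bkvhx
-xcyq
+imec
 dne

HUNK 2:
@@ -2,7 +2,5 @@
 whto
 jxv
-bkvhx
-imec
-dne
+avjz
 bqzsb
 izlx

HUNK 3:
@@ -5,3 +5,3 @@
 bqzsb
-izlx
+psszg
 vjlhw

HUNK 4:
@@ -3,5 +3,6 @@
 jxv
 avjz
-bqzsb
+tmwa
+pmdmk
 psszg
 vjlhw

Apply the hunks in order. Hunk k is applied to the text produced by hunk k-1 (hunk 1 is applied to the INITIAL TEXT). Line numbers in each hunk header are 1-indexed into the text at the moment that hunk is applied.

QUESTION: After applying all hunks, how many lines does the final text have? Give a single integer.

Answer: 10

Derivation:
Hunk 1: at line 4 remove [xcyq] add [imec] -> 11 lines: fblj whto jxv bkvhx imec dne bqzsb izlx vjlhw gcxyq azsq
Hunk 2: at line 2 remove [bkvhx,imec,dne] add [avjz] -> 9 lines: fblj whto jxv avjz bqzsb izlx vjlhw gcxyq azsq
Hunk 3: at line 5 remove [izlx] add [psszg] -> 9 lines: fblj whto jxv avjz bqzsb psszg vjlhw gcxyq azsq
Hunk 4: at line 3 remove [bqzsb] add [tmwa,pmdmk] -> 10 lines: fblj whto jxv avjz tmwa pmdmk psszg vjlhw gcxyq azsq
Final line count: 10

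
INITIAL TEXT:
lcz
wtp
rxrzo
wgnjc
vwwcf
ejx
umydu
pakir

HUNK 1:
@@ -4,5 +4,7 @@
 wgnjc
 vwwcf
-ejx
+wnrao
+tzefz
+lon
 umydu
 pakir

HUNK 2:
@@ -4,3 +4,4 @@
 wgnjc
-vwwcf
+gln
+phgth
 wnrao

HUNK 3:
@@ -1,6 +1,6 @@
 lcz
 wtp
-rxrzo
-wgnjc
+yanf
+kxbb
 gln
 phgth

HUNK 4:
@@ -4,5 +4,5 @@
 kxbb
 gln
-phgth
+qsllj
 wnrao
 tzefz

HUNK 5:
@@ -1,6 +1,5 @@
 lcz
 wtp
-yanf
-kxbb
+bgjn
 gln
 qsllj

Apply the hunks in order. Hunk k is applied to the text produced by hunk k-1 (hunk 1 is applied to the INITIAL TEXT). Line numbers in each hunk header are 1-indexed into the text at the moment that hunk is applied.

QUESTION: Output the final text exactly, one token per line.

Answer: lcz
wtp
bgjn
gln
qsllj
wnrao
tzefz
lon
umydu
pakir

Derivation:
Hunk 1: at line 4 remove [ejx] add [wnrao,tzefz,lon] -> 10 lines: lcz wtp rxrzo wgnjc vwwcf wnrao tzefz lon umydu pakir
Hunk 2: at line 4 remove [vwwcf] add [gln,phgth] -> 11 lines: lcz wtp rxrzo wgnjc gln phgth wnrao tzefz lon umydu pakir
Hunk 3: at line 1 remove [rxrzo,wgnjc] add [yanf,kxbb] -> 11 lines: lcz wtp yanf kxbb gln phgth wnrao tzefz lon umydu pakir
Hunk 4: at line 4 remove [phgth] add [qsllj] -> 11 lines: lcz wtp yanf kxbb gln qsllj wnrao tzefz lon umydu pakir
Hunk 5: at line 1 remove [yanf,kxbb] add [bgjn] -> 10 lines: lcz wtp bgjn gln qsllj wnrao tzefz lon umydu pakir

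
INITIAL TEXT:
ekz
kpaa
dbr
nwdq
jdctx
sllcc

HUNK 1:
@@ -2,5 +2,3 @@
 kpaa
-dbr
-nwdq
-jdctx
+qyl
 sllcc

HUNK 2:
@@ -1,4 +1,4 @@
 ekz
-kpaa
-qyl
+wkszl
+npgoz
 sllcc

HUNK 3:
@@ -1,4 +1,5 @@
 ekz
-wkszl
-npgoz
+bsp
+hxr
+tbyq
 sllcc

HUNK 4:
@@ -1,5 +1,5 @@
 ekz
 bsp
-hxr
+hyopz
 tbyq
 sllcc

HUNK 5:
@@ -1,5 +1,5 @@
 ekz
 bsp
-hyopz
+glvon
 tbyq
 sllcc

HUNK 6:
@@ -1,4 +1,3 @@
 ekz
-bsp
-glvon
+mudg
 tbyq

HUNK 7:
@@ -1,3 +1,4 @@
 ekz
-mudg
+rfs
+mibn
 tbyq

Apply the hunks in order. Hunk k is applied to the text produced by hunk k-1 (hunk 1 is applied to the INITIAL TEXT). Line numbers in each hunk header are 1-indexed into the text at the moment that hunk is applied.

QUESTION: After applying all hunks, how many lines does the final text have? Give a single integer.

Hunk 1: at line 2 remove [dbr,nwdq,jdctx] add [qyl] -> 4 lines: ekz kpaa qyl sllcc
Hunk 2: at line 1 remove [kpaa,qyl] add [wkszl,npgoz] -> 4 lines: ekz wkszl npgoz sllcc
Hunk 3: at line 1 remove [wkszl,npgoz] add [bsp,hxr,tbyq] -> 5 lines: ekz bsp hxr tbyq sllcc
Hunk 4: at line 1 remove [hxr] add [hyopz] -> 5 lines: ekz bsp hyopz tbyq sllcc
Hunk 5: at line 1 remove [hyopz] add [glvon] -> 5 lines: ekz bsp glvon tbyq sllcc
Hunk 6: at line 1 remove [bsp,glvon] add [mudg] -> 4 lines: ekz mudg tbyq sllcc
Hunk 7: at line 1 remove [mudg] add [rfs,mibn] -> 5 lines: ekz rfs mibn tbyq sllcc
Final line count: 5

Answer: 5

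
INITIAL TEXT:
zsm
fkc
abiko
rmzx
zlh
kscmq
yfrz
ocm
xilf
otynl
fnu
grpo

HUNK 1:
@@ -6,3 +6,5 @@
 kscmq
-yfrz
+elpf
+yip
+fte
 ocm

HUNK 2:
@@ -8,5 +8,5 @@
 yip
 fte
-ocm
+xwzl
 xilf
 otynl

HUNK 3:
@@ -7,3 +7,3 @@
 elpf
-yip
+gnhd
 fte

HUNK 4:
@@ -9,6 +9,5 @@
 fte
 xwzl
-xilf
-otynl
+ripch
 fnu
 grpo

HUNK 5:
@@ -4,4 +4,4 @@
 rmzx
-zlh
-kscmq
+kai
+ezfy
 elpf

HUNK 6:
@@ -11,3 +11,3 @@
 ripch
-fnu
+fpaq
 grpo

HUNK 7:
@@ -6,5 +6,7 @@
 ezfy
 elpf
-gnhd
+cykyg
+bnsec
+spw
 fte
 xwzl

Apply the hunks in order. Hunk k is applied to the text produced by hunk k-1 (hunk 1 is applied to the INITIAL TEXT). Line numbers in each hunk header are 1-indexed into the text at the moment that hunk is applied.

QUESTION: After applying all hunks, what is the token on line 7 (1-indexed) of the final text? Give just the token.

Answer: elpf

Derivation:
Hunk 1: at line 6 remove [yfrz] add [elpf,yip,fte] -> 14 lines: zsm fkc abiko rmzx zlh kscmq elpf yip fte ocm xilf otynl fnu grpo
Hunk 2: at line 8 remove [ocm] add [xwzl] -> 14 lines: zsm fkc abiko rmzx zlh kscmq elpf yip fte xwzl xilf otynl fnu grpo
Hunk 3: at line 7 remove [yip] add [gnhd] -> 14 lines: zsm fkc abiko rmzx zlh kscmq elpf gnhd fte xwzl xilf otynl fnu grpo
Hunk 4: at line 9 remove [xilf,otynl] add [ripch] -> 13 lines: zsm fkc abiko rmzx zlh kscmq elpf gnhd fte xwzl ripch fnu grpo
Hunk 5: at line 4 remove [zlh,kscmq] add [kai,ezfy] -> 13 lines: zsm fkc abiko rmzx kai ezfy elpf gnhd fte xwzl ripch fnu grpo
Hunk 6: at line 11 remove [fnu] add [fpaq] -> 13 lines: zsm fkc abiko rmzx kai ezfy elpf gnhd fte xwzl ripch fpaq grpo
Hunk 7: at line 6 remove [gnhd] add [cykyg,bnsec,spw] -> 15 lines: zsm fkc abiko rmzx kai ezfy elpf cykyg bnsec spw fte xwzl ripch fpaq grpo
Final line 7: elpf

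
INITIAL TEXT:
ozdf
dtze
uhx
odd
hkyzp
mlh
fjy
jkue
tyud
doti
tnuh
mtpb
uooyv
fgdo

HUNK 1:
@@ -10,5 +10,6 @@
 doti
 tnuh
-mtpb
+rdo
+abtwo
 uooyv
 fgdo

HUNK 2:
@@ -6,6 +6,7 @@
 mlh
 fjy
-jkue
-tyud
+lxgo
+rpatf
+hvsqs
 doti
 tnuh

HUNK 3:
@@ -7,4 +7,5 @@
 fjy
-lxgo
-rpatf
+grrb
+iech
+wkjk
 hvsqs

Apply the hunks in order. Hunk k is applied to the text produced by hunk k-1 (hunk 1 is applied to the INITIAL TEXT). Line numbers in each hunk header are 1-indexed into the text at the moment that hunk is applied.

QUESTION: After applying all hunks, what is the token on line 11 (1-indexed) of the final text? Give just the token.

Hunk 1: at line 10 remove [mtpb] add [rdo,abtwo] -> 15 lines: ozdf dtze uhx odd hkyzp mlh fjy jkue tyud doti tnuh rdo abtwo uooyv fgdo
Hunk 2: at line 6 remove [jkue,tyud] add [lxgo,rpatf,hvsqs] -> 16 lines: ozdf dtze uhx odd hkyzp mlh fjy lxgo rpatf hvsqs doti tnuh rdo abtwo uooyv fgdo
Hunk 3: at line 7 remove [lxgo,rpatf] add [grrb,iech,wkjk] -> 17 lines: ozdf dtze uhx odd hkyzp mlh fjy grrb iech wkjk hvsqs doti tnuh rdo abtwo uooyv fgdo
Final line 11: hvsqs

Answer: hvsqs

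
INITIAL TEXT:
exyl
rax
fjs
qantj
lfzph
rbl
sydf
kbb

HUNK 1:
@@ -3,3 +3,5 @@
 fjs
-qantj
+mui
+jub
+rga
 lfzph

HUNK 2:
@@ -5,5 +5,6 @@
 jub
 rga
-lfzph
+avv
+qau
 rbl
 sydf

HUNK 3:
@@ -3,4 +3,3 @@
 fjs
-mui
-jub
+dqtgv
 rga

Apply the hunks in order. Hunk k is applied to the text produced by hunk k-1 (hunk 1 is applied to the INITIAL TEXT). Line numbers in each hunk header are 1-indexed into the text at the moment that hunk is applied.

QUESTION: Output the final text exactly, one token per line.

Hunk 1: at line 3 remove [qantj] add [mui,jub,rga] -> 10 lines: exyl rax fjs mui jub rga lfzph rbl sydf kbb
Hunk 2: at line 5 remove [lfzph] add [avv,qau] -> 11 lines: exyl rax fjs mui jub rga avv qau rbl sydf kbb
Hunk 3: at line 3 remove [mui,jub] add [dqtgv] -> 10 lines: exyl rax fjs dqtgv rga avv qau rbl sydf kbb

Answer: exyl
rax
fjs
dqtgv
rga
avv
qau
rbl
sydf
kbb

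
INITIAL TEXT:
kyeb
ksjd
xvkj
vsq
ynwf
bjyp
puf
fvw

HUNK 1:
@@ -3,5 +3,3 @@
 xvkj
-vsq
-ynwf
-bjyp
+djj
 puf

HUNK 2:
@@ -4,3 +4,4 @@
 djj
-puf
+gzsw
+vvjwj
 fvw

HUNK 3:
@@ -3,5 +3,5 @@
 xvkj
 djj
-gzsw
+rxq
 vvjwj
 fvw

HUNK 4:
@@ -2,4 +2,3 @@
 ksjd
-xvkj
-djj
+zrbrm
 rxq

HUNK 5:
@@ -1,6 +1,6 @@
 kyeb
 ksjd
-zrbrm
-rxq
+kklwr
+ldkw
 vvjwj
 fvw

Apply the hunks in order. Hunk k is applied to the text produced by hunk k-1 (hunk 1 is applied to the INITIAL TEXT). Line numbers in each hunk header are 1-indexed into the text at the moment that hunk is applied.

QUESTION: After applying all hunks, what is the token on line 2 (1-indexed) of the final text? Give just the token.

Hunk 1: at line 3 remove [vsq,ynwf,bjyp] add [djj] -> 6 lines: kyeb ksjd xvkj djj puf fvw
Hunk 2: at line 4 remove [puf] add [gzsw,vvjwj] -> 7 lines: kyeb ksjd xvkj djj gzsw vvjwj fvw
Hunk 3: at line 3 remove [gzsw] add [rxq] -> 7 lines: kyeb ksjd xvkj djj rxq vvjwj fvw
Hunk 4: at line 2 remove [xvkj,djj] add [zrbrm] -> 6 lines: kyeb ksjd zrbrm rxq vvjwj fvw
Hunk 5: at line 1 remove [zrbrm,rxq] add [kklwr,ldkw] -> 6 lines: kyeb ksjd kklwr ldkw vvjwj fvw
Final line 2: ksjd

Answer: ksjd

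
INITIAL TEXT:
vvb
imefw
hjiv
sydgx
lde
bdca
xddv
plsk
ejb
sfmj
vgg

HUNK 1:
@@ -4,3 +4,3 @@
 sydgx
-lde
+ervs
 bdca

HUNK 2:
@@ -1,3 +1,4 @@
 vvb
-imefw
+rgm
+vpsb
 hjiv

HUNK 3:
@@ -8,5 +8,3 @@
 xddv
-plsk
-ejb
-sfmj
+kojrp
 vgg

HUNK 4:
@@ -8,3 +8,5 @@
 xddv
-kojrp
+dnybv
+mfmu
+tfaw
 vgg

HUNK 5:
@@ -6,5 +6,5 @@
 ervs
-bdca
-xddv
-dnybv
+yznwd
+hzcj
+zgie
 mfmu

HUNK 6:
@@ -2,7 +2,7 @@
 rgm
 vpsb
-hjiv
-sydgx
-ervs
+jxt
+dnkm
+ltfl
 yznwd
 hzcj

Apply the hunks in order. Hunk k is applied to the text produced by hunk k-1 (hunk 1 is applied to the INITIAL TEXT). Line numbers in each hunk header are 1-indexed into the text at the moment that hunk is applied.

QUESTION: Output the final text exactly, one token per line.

Answer: vvb
rgm
vpsb
jxt
dnkm
ltfl
yznwd
hzcj
zgie
mfmu
tfaw
vgg

Derivation:
Hunk 1: at line 4 remove [lde] add [ervs] -> 11 lines: vvb imefw hjiv sydgx ervs bdca xddv plsk ejb sfmj vgg
Hunk 2: at line 1 remove [imefw] add [rgm,vpsb] -> 12 lines: vvb rgm vpsb hjiv sydgx ervs bdca xddv plsk ejb sfmj vgg
Hunk 3: at line 8 remove [plsk,ejb,sfmj] add [kojrp] -> 10 lines: vvb rgm vpsb hjiv sydgx ervs bdca xddv kojrp vgg
Hunk 4: at line 8 remove [kojrp] add [dnybv,mfmu,tfaw] -> 12 lines: vvb rgm vpsb hjiv sydgx ervs bdca xddv dnybv mfmu tfaw vgg
Hunk 5: at line 6 remove [bdca,xddv,dnybv] add [yznwd,hzcj,zgie] -> 12 lines: vvb rgm vpsb hjiv sydgx ervs yznwd hzcj zgie mfmu tfaw vgg
Hunk 6: at line 2 remove [hjiv,sydgx,ervs] add [jxt,dnkm,ltfl] -> 12 lines: vvb rgm vpsb jxt dnkm ltfl yznwd hzcj zgie mfmu tfaw vgg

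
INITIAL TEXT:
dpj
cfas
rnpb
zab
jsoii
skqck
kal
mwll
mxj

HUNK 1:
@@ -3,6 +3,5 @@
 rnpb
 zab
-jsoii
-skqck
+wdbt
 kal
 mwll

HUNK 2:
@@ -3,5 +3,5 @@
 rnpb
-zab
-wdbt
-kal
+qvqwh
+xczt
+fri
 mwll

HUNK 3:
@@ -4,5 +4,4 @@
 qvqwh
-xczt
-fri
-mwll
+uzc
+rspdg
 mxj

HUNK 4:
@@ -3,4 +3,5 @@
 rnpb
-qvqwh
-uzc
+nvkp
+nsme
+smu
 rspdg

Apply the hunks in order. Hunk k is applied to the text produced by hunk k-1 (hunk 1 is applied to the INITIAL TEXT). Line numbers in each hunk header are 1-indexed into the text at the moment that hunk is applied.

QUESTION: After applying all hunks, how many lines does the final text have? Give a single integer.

Answer: 8

Derivation:
Hunk 1: at line 3 remove [jsoii,skqck] add [wdbt] -> 8 lines: dpj cfas rnpb zab wdbt kal mwll mxj
Hunk 2: at line 3 remove [zab,wdbt,kal] add [qvqwh,xczt,fri] -> 8 lines: dpj cfas rnpb qvqwh xczt fri mwll mxj
Hunk 3: at line 4 remove [xczt,fri,mwll] add [uzc,rspdg] -> 7 lines: dpj cfas rnpb qvqwh uzc rspdg mxj
Hunk 4: at line 3 remove [qvqwh,uzc] add [nvkp,nsme,smu] -> 8 lines: dpj cfas rnpb nvkp nsme smu rspdg mxj
Final line count: 8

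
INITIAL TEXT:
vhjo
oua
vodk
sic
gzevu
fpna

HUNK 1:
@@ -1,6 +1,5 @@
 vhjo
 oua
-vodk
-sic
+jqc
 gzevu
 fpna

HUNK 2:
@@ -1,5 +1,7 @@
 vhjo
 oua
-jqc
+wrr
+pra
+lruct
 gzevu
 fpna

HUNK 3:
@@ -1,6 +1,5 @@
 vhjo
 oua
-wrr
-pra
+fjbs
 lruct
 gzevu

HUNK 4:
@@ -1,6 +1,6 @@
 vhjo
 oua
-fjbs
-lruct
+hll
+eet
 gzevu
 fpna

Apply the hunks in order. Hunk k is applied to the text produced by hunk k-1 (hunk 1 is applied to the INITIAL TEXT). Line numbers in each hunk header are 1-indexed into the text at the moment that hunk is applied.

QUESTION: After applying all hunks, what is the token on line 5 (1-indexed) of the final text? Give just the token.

Hunk 1: at line 1 remove [vodk,sic] add [jqc] -> 5 lines: vhjo oua jqc gzevu fpna
Hunk 2: at line 1 remove [jqc] add [wrr,pra,lruct] -> 7 lines: vhjo oua wrr pra lruct gzevu fpna
Hunk 3: at line 1 remove [wrr,pra] add [fjbs] -> 6 lines: vhjo oua fjbs lruct gzevu fpna
Hunk 4: at line 1 remove [fjbs,lruct] add [hll,eet] -> 6 lines: vhjo oua hll eet gzevu fpna
Final line 5: gzevu

Answer: gzevu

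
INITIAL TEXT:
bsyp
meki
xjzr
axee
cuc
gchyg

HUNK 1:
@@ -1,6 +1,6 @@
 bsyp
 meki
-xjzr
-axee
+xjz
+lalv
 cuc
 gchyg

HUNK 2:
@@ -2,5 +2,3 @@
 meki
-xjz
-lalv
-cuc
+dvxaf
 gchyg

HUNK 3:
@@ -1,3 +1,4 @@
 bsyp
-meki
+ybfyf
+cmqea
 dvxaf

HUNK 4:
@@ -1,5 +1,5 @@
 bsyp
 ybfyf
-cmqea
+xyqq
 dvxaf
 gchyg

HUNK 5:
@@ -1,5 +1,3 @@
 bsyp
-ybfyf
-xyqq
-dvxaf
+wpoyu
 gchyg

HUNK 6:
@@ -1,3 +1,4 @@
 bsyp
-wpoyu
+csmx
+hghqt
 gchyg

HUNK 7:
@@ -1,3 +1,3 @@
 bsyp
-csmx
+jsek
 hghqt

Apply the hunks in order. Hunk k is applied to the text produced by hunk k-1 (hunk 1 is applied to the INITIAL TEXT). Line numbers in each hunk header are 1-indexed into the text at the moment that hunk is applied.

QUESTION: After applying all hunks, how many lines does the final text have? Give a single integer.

Answer: 4

Derivation:
Hunk 1: at line 1 remove [xjzr,axee] add [xjz,lalv] -> 6 lines: bsyp meki xjz lalv cuc gchyg
Hunk 2: at line 2 remove [xjz,lalv,cuc] add [dvxaf] -> 4 lines: bsyp meki dvxaf gchyg
Hunk 3: at line 1 remove [meki] add [ybfyf,cmqea] -> 5 lines: bsyp ybfyf cmqea dvxaf gchyg
Hunk 4: at line 1 remove [cmqea] add [xyqq] -> 5 lines: bsyp ybfyf xyqq dvxaf gchyg
Hunk 5: at line 1 remove [ybfyf,xyqq,dvxaf] add [wpoyu] -> 3 lines: bsyp wpoyu gchyg
Hunk 6: at line 1 remove [wpoyu] add [csmx,hghqt] -> 4 lines: bsyp csmx hghqt gchyg
Hunk 7: at line 1 remove [csmx] add [jsek] -> 4 lines: bsyp jsek hghqt gchyg
Final line count: 4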